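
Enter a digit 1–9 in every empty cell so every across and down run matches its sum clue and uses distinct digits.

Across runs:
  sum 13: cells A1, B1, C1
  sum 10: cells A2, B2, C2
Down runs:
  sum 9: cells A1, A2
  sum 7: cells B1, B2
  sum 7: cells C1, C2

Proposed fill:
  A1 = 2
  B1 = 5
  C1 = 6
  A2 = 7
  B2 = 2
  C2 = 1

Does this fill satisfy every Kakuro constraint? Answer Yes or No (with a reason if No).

Yes

Across: 2+5+6=13; 7+2+1=10. Down: 2+7=9; 5+2=7; 6+1=7. No digit repeats within any run.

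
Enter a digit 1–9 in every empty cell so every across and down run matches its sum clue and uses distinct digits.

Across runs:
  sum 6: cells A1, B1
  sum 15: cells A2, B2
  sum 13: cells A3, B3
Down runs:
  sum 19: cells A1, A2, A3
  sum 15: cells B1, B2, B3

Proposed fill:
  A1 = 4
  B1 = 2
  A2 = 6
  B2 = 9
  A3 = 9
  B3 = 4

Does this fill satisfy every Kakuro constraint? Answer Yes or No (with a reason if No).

Across: 4+2=6; 6+9=15; 9+4=13. Down: 4+6+9=19; 2+9+4=15. No digit repeats within any run.

Yes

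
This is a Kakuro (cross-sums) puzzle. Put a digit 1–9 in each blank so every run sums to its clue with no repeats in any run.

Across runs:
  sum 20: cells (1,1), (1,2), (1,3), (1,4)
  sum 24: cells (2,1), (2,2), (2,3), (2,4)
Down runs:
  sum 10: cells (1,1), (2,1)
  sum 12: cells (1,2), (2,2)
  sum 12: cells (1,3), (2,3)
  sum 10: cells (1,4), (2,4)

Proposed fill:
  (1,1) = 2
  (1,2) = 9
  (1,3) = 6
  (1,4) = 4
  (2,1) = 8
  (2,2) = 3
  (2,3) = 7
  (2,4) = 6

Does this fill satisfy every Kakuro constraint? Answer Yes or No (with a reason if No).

No — the across run (1,1)–(1,4) sums to 21, not 20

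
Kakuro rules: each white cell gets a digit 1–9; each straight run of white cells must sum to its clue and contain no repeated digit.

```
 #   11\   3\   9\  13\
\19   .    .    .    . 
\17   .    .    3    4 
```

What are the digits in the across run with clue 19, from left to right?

3 1 6 9

3 in 2 cells must be {1,2}.
R1C3 = 9 − 3 = 6 completes the 9 down.
R1C4 = 13 − 4 = 9 completes the 13 down.
Given what's placed, R1C1 must be 3 to fit the 19 across and 11 down.
R1C2 = 19 − 18 = 1 completes the 19 across.
R2C1 = 11 − 3 = 8 completes the 11 down.
R2C2 = 17 − 15 = 2 completes the 17 across.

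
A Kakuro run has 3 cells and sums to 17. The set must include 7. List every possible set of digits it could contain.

{1,7,9}; {2,7,8}; {4,6,7}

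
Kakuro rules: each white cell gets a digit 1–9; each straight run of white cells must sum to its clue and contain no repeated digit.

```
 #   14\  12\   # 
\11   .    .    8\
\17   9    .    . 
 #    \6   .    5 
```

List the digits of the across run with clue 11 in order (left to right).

R1C1 = 14 − 9 = 5 completes the 14 down.
R1C2 = 11 − 5 = 6 completes the 11 across.
R2C3 = 8 − 5 = 3 completes the 8 down.
R3C2 = 6 − 5 = 1 completes the 6 across.
R2C2 = 17 − 12 = 5 completes the 17 across.

5 6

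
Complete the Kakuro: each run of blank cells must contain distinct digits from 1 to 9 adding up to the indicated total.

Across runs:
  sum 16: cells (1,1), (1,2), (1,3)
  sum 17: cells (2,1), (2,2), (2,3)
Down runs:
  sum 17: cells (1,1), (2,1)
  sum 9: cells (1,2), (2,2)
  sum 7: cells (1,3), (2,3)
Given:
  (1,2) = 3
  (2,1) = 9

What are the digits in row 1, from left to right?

17 in 2 cells must be {8,9}.
(1,1) = 17 − 9 = 8 completes the 17 down.
(1,3) = 16 − 11 = 5 completes the 16 across.
(2,2) = 9 − 3 = 6 completes the 9 down.
(2,3) = 17 − 15 = 2 completes the 17 across.

8, 3, 5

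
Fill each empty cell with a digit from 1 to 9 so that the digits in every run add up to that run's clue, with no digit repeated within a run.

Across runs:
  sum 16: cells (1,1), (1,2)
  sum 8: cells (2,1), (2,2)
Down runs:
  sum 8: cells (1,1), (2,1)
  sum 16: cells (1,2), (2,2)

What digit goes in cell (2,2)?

16 in 2 cells must be {7,9}.
The 16 across and the 8 down share only 7, so (1,1) = 7.
(1,2) = 16 − 7 = 9 completes the 16 across.
(2,1) = 8 − 7 = 1 completes the 8 down.
(2,2) = 8 − 1 = 7 completes the 8 across.

7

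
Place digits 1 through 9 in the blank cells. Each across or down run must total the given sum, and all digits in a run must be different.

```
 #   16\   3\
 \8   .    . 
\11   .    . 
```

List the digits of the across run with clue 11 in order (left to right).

9 2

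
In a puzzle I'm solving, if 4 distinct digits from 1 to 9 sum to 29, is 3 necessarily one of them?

The only way to make 29 from 4 distinct digits is {5,7,8,9}, which does not contain 3.

No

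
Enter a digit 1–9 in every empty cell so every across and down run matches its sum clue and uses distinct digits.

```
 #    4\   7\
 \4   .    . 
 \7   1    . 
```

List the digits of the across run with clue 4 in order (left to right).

4 in 2 cells must be {1,3}.
R1C1 = 4 − 1 = 3 completes the 4 down.
R1C2 = 4 − 3 = 1 completes the 4 across.
R2C2 = 7 − 1 = 6 completes the 7 across.

3 1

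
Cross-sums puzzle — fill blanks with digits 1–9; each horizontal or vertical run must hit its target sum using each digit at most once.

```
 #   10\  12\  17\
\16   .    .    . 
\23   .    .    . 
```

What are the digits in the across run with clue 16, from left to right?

23 in 3 cells must be {6,8,9}; 17 in 2 cells must be {8,9}.
Nothing is forced directly, so branch on R1C3, whose candidates are 8 or 9. If R1C3 = 8: that forces R2C3 = 9, R2C2 = 8, after which R1C2 would have to be in {1,2,3,5,6,7} for the 16 across but in {4} for the 12 down — contradiction. So R1C3 = 9.
R2C3 = 17 − 9 = 8 completes the 17 down.
Given what's placed, R2C2 must be 9 to fit the 23 across and 12 down.
R1C2 = 12 − 9 = 3 completes the 12 down.
R2C1 = 23 − 17 = 6 completes the 23 across.
R1C1 = 16 − 12 = 4 completes the 16 across.

4 3 9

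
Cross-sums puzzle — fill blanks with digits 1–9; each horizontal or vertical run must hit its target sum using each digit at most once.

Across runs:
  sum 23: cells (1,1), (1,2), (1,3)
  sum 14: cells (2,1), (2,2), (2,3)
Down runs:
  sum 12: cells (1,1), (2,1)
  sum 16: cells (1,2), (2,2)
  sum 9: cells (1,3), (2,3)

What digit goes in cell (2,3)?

23 in 3 cells must be {6,8,9}; 16 in 2 cells must be {7,9}.
The 23 across and the 16 down share only 9, so (1,2) = 9.
(2,2) = 16 − 9 = 7 completes the 16 down.
Given what's placed, (1,1) must be 8 to fit the 23 across and 12 down.
(1,3) = 23 − 17 = 6 completes the 23 across.
(2,1) = 12 − 8 = 4 completes the 12 down.
(2,3) = 14 − 11 = 3 completes the 14 across.

3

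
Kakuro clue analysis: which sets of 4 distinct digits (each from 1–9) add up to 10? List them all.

{1,2,3,4}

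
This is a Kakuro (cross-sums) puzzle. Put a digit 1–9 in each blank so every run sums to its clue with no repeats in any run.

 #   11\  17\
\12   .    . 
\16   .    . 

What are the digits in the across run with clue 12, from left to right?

16 in 2 cells must be {7,9}; 17 in 2 cells must be {8,9}.
The 16 across and the 17 down share only 9, so R2C2 = 9.
R1C2 = 17 − 9 = 8 completes the 17 down.
R2C1 = 16 − 9 = 7 completes the 16 across.
R1C1 = 12 − 8 = 4 completes the 12 across.

4 8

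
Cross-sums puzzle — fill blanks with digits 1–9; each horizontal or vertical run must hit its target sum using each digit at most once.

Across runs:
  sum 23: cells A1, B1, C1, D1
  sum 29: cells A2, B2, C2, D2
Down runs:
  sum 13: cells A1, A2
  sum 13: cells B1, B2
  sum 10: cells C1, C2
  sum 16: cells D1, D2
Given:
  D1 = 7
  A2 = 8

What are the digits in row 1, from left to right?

5 8 3 7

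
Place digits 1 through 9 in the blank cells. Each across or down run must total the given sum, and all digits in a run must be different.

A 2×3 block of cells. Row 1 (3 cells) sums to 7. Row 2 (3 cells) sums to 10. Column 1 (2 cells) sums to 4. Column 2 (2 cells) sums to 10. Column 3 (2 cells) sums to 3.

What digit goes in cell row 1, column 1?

7 in 3 cells must be {1,2,4}; 4 in 2 cells must be {1,3}; 3 in 2 cells must be {1,2}.
The 7 across and the 4 down share only 1, so (1,1) = 1.
Given what's placed, (1,3) must be 2 to fit the 7 across and 3 down.
(2,1) = 4 − 1 = 3 completes the 4 down.
(2,3) = 3 − 2 = 1 completes the 3 down.
(1,2) = 7 − 3 = 4 completes the 7 across.
(2,2) = 10 − 4 = 6 completes the 10 across.

1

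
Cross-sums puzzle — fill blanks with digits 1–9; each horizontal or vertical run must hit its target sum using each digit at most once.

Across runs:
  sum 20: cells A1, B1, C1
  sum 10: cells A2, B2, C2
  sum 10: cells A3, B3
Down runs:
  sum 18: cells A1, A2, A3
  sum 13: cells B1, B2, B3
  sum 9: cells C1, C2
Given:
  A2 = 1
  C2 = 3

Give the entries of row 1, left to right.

9, 5, 6

C1 = 9 − 3 = 6 completes the 9 down.
B2 = 10 − 4 = 6 completes the 10 across.
A1 = 9: the only remaining digit allowed by both the 20 across and the 18 down.
B1 = 20 − 15 = 5 completes the 20 across.
A3 = 18 − 10 = 8 completes the 18 down.
B3 = 10 − 8 = 2 completes the 10 across.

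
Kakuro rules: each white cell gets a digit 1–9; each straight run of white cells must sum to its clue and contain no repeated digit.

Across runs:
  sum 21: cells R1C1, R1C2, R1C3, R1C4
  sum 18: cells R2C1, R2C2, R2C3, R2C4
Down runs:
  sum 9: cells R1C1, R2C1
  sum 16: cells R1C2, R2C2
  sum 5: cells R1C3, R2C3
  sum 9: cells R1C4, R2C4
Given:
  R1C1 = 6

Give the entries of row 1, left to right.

6, 7, 3, 5

16 in 2 cells must be {7,9}.
R2C1 = 9 − 6 = 3 completes the 9 down.
No cell is forced outright now. R1C2 can only be 7 or 9 (the digits allowed by both its 21 across and its 16 down). If R1C2 = 9: that forces R2C2 = 7, R2C3 = 2, R2C4 = 6, after which R1C3 would have to be in {1,2,4,5} for the 21 across but in {3} for the 5 down — contradiction. So R1C2 = 7.
Given what's placed, R1C3 must be 3 to fit the 21 across and 5 down.
R1C4 = 21 − 16 = 5 completes the 21 across.
R2C2 = 16 − 7 = 9 completes the 16 down.
R2C3 = 5 − 3 = 2 completes the 5 down.
R2C4 = 18 − 14 = 4 completes the 18 across.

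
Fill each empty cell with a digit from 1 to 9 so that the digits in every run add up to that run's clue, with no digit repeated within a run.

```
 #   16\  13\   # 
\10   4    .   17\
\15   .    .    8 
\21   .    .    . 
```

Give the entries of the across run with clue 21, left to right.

7, 5, 9

17 in 2 cells must be {8,9}.
R1C2 = 10 − 4 = 6 completes the 10 across.
R3C3 = 17 − 8 = 9 completes the 17 down.
Nothing is forced directly, so branch on R3C1, whose candidates are 5 or 7. If R3C1 = 5: then R2C1 would have to be in {1,2,3,4,5,6} for the 15 across but in {7} for the 16 down — contradiction. So R3C1 = 7.
R2C1 = 16 − 11 = 5 completes the 16 down.
R2C2 = 15 − 13 = 2 completes the 15 across.
R3C2 = 21 − 16 = 5 completes the 21 across.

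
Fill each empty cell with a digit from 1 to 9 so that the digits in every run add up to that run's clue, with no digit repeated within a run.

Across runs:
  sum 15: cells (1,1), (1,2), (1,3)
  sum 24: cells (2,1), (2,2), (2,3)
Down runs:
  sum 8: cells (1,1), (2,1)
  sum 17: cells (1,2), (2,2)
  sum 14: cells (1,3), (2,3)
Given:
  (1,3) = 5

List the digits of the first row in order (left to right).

1 9 5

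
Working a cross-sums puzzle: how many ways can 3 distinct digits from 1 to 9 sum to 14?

3 distinct digits from 1–9 sum between 6 and 24.

8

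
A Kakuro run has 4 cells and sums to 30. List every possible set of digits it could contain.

{6,7,8,9}

4 distinct digits from 1–9 sum between 10 and 30.
Only one set works: {6,7,8,9}.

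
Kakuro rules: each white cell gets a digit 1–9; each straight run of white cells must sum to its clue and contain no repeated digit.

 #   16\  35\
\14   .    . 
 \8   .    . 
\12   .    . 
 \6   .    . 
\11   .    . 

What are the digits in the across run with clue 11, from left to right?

16 in 5 cells must be {1,2,3,4,6}; 35 in 5 cells must be {5,6,7,8,9}.
Only 6 fits R1C1 under both its across sum 14 and down sum 16.
R1C2 = 14 − 6 = 8 completes the 14 across.
Given what's placed, R4C2 must be 5 to fit the 6 across and 35 down.
R4C1 = 6 − 5 = 1 completes the 6 across.
No cell is forced outright now. R2C1 can only be 2 or 3 (the digits allowed by both its 8 across and its 16 down). If R2C1 = 3: then R2C2 would have to be in {5} for the 8 across but in {6,7,9} for the 35 down — contradiction. So R2C1 = 2.
R2C2 = 8 − 2 = 6 completes the 8 across.
Nothing is forced directly, so branch on R3C1, whose candidates are 3 or 4. If R3C1 = 4: then R3C2 would have to be in {8} for the 12 across but in {7,9} for the 35 down — contradiction. So R3C1 = 3.
R3C2 = 12 − 3 = 9 completes the 12 across.
R5C1 = 16 − 12 = 4 completes the 16 down.
R5C2 = 11 − 4 = 7 completes the 11 across.

4 7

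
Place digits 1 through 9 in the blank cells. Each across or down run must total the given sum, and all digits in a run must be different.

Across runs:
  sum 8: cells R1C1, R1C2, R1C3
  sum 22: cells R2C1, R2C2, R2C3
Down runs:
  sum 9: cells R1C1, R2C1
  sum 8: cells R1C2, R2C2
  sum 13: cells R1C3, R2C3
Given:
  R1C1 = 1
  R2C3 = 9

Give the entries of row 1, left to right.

R1C3 = 13 − 9 = 4 completes the 13 down.
R2C1 = 9 − 1 = 8 completes the 9 down.
R2C2 = 22 − 17 = 5 completes the 22 across.
R1C2 = 8 − 5 = 3 completes the 8 across.

1 3 4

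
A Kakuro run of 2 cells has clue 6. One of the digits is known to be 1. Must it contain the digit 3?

No

The only way to make 6 from 2 distinct digits under that restriction is {1,5}, which does not contain 3.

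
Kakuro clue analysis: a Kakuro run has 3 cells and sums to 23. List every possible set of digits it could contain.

{6,8,9}

3 distinct digits from 1–9 sum between 6 and 24.
Only one set works: {6,8,9}.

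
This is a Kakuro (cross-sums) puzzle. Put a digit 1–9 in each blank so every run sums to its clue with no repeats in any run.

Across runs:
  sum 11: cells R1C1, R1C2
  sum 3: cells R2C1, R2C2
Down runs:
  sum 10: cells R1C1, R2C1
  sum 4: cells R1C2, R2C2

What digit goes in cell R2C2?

3 in 2 cells must be {1,2}; 4 in 2 cells must be {1,3}.
The 11 across and the 4 down share only 3, so R1C2 = 3.
R2C2 = 4 − 3 = 1 completes the 4 down.
R1C1 = 11 − 3 = 8 completes the 11 across.
R2C1 = 3 − 1 = 2 completes the 3 across.

1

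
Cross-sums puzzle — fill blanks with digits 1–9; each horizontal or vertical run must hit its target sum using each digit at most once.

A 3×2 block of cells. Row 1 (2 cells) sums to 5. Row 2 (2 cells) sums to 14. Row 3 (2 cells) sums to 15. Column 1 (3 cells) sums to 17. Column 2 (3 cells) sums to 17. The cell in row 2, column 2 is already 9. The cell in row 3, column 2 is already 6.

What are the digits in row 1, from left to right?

3 2

(1,2) = 17 − 15 = 2 completes the 17 down.
(2,1) = 14 − 9 = 5 completes the 14 across.
(3,1) = 15 − 6 = 9 completes the 15 across.
(1,1) = 5 − 2 = 3 completes the 5 across.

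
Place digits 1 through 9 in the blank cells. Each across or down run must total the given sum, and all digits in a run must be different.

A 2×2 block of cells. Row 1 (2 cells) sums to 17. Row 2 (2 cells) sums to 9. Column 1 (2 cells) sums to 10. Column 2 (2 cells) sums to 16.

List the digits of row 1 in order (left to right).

8, 9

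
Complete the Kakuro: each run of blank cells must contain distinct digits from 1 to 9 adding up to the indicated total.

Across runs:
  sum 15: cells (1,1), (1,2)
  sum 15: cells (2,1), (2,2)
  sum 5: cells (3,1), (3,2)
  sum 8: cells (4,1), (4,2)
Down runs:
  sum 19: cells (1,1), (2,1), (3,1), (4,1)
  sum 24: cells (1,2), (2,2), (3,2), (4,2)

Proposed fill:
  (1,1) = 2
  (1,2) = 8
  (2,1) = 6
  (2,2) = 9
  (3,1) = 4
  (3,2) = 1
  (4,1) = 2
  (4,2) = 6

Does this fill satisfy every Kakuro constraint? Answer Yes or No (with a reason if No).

No — the down run (1,1)–(4,1) sums to 14, not 19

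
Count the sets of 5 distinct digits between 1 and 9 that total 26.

11

5 distinct digits from 1–9 sum between 15 and 35.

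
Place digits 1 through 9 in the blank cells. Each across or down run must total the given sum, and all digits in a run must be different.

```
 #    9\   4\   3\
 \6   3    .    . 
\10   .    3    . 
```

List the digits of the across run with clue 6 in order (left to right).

3 1 2

6 in 3 cells must be {1,2,3}; 4 in 2 cells must be {1,3}; 3 in 2 cells must be {1,2}.
R1C2 = 4 − 3 = 1 completes the 4 down.
R1C3 = 6 − 4 = 2 completes the 6 across.
R2C1 = 9 − 3 = 6 completes the 9 down.
R2C3 = 10 − 9 = 1 completes the 10 across.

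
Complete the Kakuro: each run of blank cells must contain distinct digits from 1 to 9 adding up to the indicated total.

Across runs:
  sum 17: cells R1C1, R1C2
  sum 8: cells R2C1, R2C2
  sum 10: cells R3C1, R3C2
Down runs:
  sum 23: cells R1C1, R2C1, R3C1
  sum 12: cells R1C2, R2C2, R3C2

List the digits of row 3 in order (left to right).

9 1

17 in 2 cells must be {8,9}; 23 in 3 cells must be {6,8,9}.
The 8 across and the 23 down share only 6, so R2C1 = 6.
R2C2 = 8 − 6 = 2 completes the 8 across.
Given what's placed, R1C2 must be 9 to fit the 17 across and 12 down.
R3C2 = 12 − 11 = 1 completes the 12 down.
R1C1 = 17 − 9 = 8 completes the 17 across.
R3C1 = 10 − 1 = 9 completes the 10 across.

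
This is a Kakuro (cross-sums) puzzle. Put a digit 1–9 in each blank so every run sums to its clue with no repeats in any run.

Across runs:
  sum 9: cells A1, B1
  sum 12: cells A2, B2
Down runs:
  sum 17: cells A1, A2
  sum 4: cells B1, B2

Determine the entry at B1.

17 in 2 cells must be {8,9}; 4 in 2 cells must be {1,3}.
The 9 across and the 17 down share only 8, so A1 = 8.
B1 = 9 − 8 = 1 completes the 9 across.
A2 = 17 − 8 = 9 completes the 17 down.
B2 = 12 − 9 = 3 completes the 12 across.

1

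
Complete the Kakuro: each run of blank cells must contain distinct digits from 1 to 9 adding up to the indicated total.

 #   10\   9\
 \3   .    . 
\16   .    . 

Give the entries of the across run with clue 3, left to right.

1, 2

3 in 2 cells must be {1,2}; 16 in 2 cells must be {7,9}.
The 16 across and the 9 down share only 7, so R2C2 = 7.
R1C2 = 9 − 7 = 2 completes the 9 down.
R2C1 = 16 − 7 = 9 completes the 16 across.
R1C1 = 3 − 2 = 1 completes the 3 across.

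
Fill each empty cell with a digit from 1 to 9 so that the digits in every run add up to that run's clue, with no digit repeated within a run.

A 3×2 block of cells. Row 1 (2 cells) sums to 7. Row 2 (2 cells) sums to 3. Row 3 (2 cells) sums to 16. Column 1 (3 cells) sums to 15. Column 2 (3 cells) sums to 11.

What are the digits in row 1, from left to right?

4 3

3 in 2 cells must be {1,2}; 16 in 2 cells must be {7,9}.
The 16 across and the 11 down share only 7, so (3,2) = 7.
Given what's placed, (2,2) must be 1 to fit the 3 across and 11 down.
(3,1) = 16 − 7 = 9 completes the 16 across.
(1,2) = 11 − 8 = 3 completes the 11 down.
(2,1) = 3 − 1 = 2 completes the 3 across.
(1,1) = 7 − 3 = 4 completes the 7 across.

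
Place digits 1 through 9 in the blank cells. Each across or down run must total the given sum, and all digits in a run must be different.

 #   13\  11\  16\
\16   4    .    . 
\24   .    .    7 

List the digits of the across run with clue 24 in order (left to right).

9 8 7

24 in 3 cells must be {7,8,9}; 16 in 2 cells must be {7,9}.
R1C3 = 16 − 7 = 9 completes the 16 down.
R2C1 = 13 − 4 = 9 completes the 13 down.
R2C2 = 24 − 16 = 8 completes the 24 across.
R1C2 = 16 − 13 = 3 completes the 16 across.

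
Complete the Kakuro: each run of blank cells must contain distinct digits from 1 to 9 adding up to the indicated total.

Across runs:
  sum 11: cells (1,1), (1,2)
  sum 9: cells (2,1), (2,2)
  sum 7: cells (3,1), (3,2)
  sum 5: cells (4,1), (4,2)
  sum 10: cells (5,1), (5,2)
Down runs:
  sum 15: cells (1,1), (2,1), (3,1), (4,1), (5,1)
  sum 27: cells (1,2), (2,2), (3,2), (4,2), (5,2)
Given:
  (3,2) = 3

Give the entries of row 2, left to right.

2, 7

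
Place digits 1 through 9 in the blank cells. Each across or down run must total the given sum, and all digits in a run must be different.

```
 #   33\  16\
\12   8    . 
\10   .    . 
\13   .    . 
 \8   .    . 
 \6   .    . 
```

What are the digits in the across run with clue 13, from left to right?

7 6

16 in 5 cells must be {1,2,3,4,6}.
R1C2 = 12 − 8 = 4 completes the 12 across.
Given what's placed, R3C2 must be 6 to fit the 13 across and 16 down.
R3C1 = 13 − 6 = 7 completes the 13 across.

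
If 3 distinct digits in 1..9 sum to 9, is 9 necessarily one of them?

No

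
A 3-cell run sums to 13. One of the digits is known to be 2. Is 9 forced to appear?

No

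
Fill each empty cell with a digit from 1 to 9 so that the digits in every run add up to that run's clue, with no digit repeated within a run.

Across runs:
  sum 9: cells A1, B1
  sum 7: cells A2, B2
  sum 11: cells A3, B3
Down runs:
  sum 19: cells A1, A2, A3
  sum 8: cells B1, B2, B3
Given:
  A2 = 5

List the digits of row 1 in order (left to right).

8 1

B2 = 7 − 5 = 2 completes the 7 across.
Given what's placed, B3 must be 5 to fit the 11 across and 8 down.
B1 = 8 − 7 = 1 completes the 8 down.
A3 = 11 − 5 = 6 completes the 11 across.
A1 = 9 − 1 = 8 completes the 9 across.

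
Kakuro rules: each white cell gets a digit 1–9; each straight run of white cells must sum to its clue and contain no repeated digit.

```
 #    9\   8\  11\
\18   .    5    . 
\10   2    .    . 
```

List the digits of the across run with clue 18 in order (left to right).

7 5 6

R1C1 = 9 − 2 = 7 completes the 9 down.
R1C3 = 18 − 12 = 6 completes the 18 across.
R2C2 = 8 − 5 = 3 completes the 8 down.
R2C3 = 10 − 5 = 5 completes the 10 across.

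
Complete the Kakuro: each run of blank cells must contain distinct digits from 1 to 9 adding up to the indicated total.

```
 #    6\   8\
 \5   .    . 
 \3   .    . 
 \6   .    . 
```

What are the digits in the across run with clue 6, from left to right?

1 5

3 in 2 cells must be {1,2}; 6 in 3 cells must be {1,2,3}.
Nothing is forced directly, so branch on R2C1, whose candidates are 1 or 2. If R2C1 = 1: that forces R2C2 = 2, R3C1 = 2, after which R3C2 would have to be in {4} for the 6 across but in {1,5} for the 8 down — contradiction. So R2C1 = 2.
R2C2 = 3 − 2 = 1 completes the 3 across.
Given what's placed, R3C1 must be 1 to fit the 6 across and 6 down.
R3C2 = 6 − 1 = 5 completes the 6 across.
R1C1 = 6 − 3 = 3 completes the 6 down.
R1C2 = 5 − 3 = 2 completes the 5 across.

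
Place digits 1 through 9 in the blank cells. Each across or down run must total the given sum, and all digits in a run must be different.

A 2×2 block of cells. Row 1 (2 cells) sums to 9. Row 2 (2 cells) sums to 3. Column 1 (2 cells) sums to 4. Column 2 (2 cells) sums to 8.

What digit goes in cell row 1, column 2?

3 in 2 cells must be {1,2}; 4 in 2 cells must be {1,3}.
The 3 across and the 4 down share only 1, so (2,1) = 1.
(2,2) = 3 − 1 = 2 completes the 3 across.
(1,1) = 4 − 1 = 3 completes the 4 down.
(1,2) = 9 − 3 = 6 completes the 9 across.

6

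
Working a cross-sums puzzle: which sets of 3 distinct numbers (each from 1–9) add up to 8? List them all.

3 distinct digits from 1–9 sum between 6 and 24.

{1,2,5}; {1,3,4}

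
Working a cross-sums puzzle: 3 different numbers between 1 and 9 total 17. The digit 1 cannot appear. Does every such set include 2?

No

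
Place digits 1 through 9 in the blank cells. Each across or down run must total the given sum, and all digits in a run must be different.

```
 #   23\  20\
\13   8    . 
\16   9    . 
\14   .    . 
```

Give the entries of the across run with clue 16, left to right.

16 in 2 cells must be {7,9}; 23 in 3 cells must be {6,8,9}.
R1C2 = 13 − 8 = 5 completes the 13 across.
R2C2 = 16 − 9 = 7 completes the 16 across.
R3C1 = 23 − 17 = 6 completes the 23 down.
R3C2 = 14 − 6 = 8 completes the 14 across.

9 7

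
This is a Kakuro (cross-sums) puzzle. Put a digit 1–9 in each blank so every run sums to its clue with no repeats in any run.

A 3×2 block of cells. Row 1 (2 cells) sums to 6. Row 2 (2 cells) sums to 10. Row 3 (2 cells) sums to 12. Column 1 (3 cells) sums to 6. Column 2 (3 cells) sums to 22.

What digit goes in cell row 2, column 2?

8

6 in 3 cells must be {1,2,3}.
The 6 across and the 22 down share only 5, so (1,2) = 5.
The 12 across and the 6 down share only 3, so (3,1) = 3.
(3,2) = 12 − 3 = 9 completes the 12 across.
(1,1) = 6 − 5 = 1 completes the 6 across.
(2,1) = 6 − 4 = 2 completes the 6 down.
(2,2) = 10 − 2 = 8 completes the 10 across.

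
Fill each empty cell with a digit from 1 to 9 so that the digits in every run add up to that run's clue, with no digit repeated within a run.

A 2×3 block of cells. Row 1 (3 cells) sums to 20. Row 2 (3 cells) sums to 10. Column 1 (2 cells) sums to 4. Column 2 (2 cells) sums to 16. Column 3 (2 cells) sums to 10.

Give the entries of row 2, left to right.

1, 7, 2

4 in 2 cells must be {1,3}; 16 in 2 cells must be {7,9}.
The 20 across and the 4 down share only 3, so (1,1) = 3.
Given what's placed, (1,2) must be 9 to fit the 20 across and 16 down.
(1,3) = 20 − 12 = 8 completes the 20 across.
(2,1) = 4 − 3 = 1 completes the 4 down.
(2,2) = 16 − 9 = 7 completes the 16 down.
(2,3) = 10 − 8 = 2 completes the 10 across.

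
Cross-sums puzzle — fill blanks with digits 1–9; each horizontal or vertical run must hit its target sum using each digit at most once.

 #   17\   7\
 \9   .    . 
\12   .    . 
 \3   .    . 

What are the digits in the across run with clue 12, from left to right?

8 4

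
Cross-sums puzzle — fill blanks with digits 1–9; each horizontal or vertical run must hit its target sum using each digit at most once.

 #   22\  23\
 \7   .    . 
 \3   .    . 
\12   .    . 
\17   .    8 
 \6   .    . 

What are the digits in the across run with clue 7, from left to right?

4 3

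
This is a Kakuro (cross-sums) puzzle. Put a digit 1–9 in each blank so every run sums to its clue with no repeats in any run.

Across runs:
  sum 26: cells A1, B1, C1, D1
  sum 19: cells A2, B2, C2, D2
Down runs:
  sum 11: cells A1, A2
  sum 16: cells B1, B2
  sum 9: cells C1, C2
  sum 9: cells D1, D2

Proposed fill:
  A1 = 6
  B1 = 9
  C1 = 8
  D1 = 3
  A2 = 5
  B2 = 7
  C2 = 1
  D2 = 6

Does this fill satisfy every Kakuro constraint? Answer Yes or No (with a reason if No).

Across: 6+9+8+3=26; 5+7+1+6=19. Down: 6+5=11; 9+7=16; 8+1=9; 3+6=9. No digit repeats within any run.

Yes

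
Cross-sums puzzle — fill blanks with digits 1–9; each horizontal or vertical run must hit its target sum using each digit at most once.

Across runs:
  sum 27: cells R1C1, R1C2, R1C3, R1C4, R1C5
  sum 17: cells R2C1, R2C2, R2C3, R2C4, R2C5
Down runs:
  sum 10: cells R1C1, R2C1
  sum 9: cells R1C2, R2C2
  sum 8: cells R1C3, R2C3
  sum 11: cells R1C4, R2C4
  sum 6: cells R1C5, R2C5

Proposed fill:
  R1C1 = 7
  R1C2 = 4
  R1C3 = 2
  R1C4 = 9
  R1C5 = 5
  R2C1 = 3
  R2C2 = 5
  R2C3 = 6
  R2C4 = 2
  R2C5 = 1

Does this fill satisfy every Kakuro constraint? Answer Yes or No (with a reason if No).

Across: 7+4+2+9+5=27; 3+5+6+2+1=17. Down: 7+3=10; 4+5=9; 2+6=8; 9+2=11; 5+1=6. No digit repeats within any run.

Yes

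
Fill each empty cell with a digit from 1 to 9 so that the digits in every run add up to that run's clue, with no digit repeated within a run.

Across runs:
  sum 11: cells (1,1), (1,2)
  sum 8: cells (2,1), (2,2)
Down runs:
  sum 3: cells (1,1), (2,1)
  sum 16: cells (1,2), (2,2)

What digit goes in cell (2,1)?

3 in 2 cells must be {1,2}; 16 in 2 cells must be {7,9}.
The 11 across and the 3 down share only 2, so (1,1) = 2.
(1,2) = 11 − 2 = 9 completes the 11 across.
(2,1) = 3 − 2 = 1 completes the 3 down.
(2,2) = 8 − 1 = 7 completes the 8 across.

1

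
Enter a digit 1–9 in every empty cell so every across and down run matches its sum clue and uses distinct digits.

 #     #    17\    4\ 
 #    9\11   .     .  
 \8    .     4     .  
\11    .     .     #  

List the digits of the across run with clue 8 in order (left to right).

3, 4, 1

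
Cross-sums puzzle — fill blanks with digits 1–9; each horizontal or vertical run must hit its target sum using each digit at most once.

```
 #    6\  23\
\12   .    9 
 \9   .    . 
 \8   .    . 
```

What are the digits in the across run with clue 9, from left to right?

1 8

6 in 3 cells must be {1,2,3}; 23 in 3 cells must be {6,8,9}.
R1C1 = 12 − 9 = 3 completes the 12 across.
Given what's placed, R3C2 must be 6 to fit the 8 across and 23 down.
R2C2 = 23 − 15 = 8 completes the 23 down.
R3C1 = 8 − 6 = 2 completes the 8 across.
R2C1 = 9 − 8 = 1 completes the 9 across.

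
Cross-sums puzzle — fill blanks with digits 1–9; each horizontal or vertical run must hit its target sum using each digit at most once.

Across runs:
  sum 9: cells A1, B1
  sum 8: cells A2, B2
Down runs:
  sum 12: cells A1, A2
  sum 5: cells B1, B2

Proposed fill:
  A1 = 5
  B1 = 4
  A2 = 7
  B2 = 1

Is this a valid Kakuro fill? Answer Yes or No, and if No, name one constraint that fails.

Yes

Across: 5+4=9; 7+1=8. Down: 5+7=12; 4+1=5. No digit repeats within any run.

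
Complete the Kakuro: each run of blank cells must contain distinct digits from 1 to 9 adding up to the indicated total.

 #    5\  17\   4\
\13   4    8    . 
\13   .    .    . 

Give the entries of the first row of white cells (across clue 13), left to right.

17 in 2 cells must be {8,9}; 4 in 2 cells must be {1,3}.
R1C3 = 13 − 12 = 1 completes the 13 across.
R2C1 = 5 − 4 = 1 completes the 5 down.
R2C2 = 17 − 8 = 9 completes the 17 down.
R2C3 = 13 − 10 = 3 completes the 13 across.

4, 8, 1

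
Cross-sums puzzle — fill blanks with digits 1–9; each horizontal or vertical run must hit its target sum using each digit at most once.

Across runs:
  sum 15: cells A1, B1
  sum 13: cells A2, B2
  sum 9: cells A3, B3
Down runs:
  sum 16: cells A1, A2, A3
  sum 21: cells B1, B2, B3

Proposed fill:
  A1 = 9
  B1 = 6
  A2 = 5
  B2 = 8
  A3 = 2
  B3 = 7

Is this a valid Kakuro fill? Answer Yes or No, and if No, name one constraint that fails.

Across: 9+6=15; 5+8=13; 2+7=9. Down: 9+5+2=16; 6+8+7=21. No digit repeats within any run.

Yes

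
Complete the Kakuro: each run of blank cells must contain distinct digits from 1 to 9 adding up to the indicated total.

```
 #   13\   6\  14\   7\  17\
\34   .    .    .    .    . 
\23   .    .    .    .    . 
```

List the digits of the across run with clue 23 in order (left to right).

6 2 5 1 9

34 in 5 cells must be {4,6,7,8,9}; 17 in 2 cells must be {8,9}.
Only 4 fits R1C2 under both its across sum 34 and down sum 6.
Given what's placed, R1C4 must be 6 to fit the 34 across and 7 down.
R2C2 = 6 − 4 = 2 completes the 6 down.
R2C4 = 7 − 6 = 1 completes the 7 down.
No cell is forced outright now. R1C3 can only be 8 or 9 (the digits allowed by both its 34 across and its 14 down). If R1C3 = 8: that forces R1C5 = 9, R2C3 = 6, after which R2C5 would have to be in {5,9} for the 23 across but in {8} for the 17 down — contradiction. So R1C3 = 9.
Given what's placed, R1C5 must be 8 to fit the 34 across and 17 down.
R2C3 = 14 − 9 = 5 completes the 14 down.
R2C5 = 17 − 8 = 9 completes the 17 down.
R1C1 = 34 − 27 = 7 completes the 34 across.
R2C1 = 23 − 17 = 6 completes the 23 across.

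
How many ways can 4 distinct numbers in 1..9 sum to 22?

4 distinct digits from 1–9 sum between 10 and 30.

11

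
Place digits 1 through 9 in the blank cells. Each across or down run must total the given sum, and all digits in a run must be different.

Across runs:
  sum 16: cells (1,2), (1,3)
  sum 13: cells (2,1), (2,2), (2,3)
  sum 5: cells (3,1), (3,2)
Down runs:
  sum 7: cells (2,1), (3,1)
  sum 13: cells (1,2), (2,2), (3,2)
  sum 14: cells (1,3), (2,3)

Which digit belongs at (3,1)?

1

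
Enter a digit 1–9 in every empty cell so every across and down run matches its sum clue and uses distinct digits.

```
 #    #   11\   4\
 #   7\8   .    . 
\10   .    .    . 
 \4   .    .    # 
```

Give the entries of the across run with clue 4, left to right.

1 3

4 in 2 cells must be {1,3}.
Nothing is forced directly, so branch on R1C3, whose candidates are 1 or 3. If R1C3 = 3: that forces R1C2 = 5, R2C3 = 1, after which R3C2 would have to be in {1,3} for the 4 across but in {2,4} for the 11 down — contradiction. So R1C3 = 1.
R1C2 = 8 − 1 = 7 completes the 8 across.
R2C3 = 4 − 1 = 3 completes the 4 down.
R2C2 = 1: the only remaining digit allowed by both the 10 across and the 11 down.
R3C2 = 11 − 8 = 3 completes the 11 down.
R2C1 = 10 − 4 = 6 completes the 10 across.
R3C1 = 4 − 3 = 1 completes the 4 across.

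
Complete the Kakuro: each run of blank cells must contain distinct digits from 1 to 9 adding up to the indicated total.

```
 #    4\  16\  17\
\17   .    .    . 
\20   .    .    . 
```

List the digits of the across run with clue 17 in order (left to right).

4 in 2 cells must be {1,3}; 16 in 2 cells must be {7,9}; 17 in 2 cells must be {8,9}.
The 20 across and the 4 down share only 3, so R2C1 = 3.
Given what's placed, R2C2 must be 9 to fit the 20 across and 16 down.
R2C3 = 20 − 12 = 8 completes the 20 across.
R1C1 = 4 − 3 = 1 completes the 4 down.
R1C2 = 16 − 9 = 7 completes the 16 down.
R1C3 = 17 − 8 = 9 completes the 17 across.

1 7 9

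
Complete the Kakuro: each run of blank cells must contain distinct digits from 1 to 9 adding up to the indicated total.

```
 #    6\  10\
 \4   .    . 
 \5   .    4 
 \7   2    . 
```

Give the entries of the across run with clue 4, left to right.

3 1

4 in 2 cells must be {1,3}; 6 in 3 cells must be {1,2,3}.
Given what's placed, R1C2 must be 1 to fit the 4 across and 10 down.
R2C1 = 5 − 4 = 1 completes the 5 across.
R3C2 = 7 − 2 = 5 completes the 7 across.
R1C1 = 4 − 1 = 3 completes the 4 across.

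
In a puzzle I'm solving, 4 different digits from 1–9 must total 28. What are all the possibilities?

4 distinct digits from 1–9 sum between 10 and 30.

{4,7,8,9}; {5,6,8,9}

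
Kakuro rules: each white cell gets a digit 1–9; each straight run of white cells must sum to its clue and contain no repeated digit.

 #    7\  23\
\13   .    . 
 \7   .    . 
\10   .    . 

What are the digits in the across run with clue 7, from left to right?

1 6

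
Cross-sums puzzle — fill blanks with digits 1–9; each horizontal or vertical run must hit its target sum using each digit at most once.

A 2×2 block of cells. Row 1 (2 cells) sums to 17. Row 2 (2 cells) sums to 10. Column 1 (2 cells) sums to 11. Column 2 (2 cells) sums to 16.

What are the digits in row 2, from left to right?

17 in 2 cells must be {8,9}; 16 in 2 cells must be {7,9}.
The 17 across and the 16 down share only 9, so (1,2) = 9.
(2,2) = 16 − 9 = 7 completes the 16 down.
(1,1) = 17 − 9 = 8 completes the 17 across.
(2,1) = 10 − 7 = 3 completes the 10 across.

3 7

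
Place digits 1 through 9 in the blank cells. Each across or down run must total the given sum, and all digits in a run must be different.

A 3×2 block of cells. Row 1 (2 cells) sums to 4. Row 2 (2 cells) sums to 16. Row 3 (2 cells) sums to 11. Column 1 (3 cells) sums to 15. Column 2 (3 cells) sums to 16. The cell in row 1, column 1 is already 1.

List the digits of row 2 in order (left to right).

9, 7

4 in 2 cells must be {1,3}; 16 in 2 cells must be {7,9}.
(1,2) = 4 − 1 = 3 completes the 4 across.
Given what's placed, (2,1) must be 9 to fit the 16 across and 15 down.
(2,2) = 16 − 9 = 7 completes the 16 across.
(3,1) = 15 − 10 = 5 completes the 15 down.
(3,2) = 11 − 5 = 6 completes the 11 across.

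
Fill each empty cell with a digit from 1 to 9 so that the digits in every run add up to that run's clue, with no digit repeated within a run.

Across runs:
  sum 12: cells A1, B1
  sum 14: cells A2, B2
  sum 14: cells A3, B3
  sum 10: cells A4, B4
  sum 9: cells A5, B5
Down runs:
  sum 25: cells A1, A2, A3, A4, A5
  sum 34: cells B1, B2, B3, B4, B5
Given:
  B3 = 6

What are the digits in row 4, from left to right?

6 4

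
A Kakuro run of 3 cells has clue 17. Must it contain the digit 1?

No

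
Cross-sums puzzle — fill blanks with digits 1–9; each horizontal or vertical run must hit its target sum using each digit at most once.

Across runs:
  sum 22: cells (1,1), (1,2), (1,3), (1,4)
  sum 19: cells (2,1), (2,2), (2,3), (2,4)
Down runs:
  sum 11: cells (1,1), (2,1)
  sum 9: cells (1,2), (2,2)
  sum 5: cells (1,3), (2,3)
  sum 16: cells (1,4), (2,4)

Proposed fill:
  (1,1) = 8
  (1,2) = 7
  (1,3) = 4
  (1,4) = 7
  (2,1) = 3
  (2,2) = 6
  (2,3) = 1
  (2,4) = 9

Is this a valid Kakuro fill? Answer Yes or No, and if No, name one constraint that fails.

No — the down run (1,2)–(2,2) sums to 13, not 9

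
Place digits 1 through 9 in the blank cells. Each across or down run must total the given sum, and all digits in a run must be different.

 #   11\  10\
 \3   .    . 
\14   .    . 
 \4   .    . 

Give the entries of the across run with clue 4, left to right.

3 in 2 cells must be {1,2}; 4 in 2 cells must be {1,3}.
Nothing is forced directly, so branch on R2C2, whose candidates are 5 or 6. If R2C2 = 5: then R2C1 would have to be in {9} for the 14 across but in {1,2,3,4,5,6,7,8} for the 11 down — contradiction. So R2C2 = 6.
Given what's placed, R1C2 must be 1 to fit the 3 across and 10 down.
R2C1 = 14 − 6 = 8 completes the 14 across.
R3C1 = 1: the only remaining digit allowed by both the 4 across and the 11 down.
R3C2 = 4 − 1 = 3 completes the 4 across.
R1C1 = 3 − 1 = 2 completes the 3 across.

1, 3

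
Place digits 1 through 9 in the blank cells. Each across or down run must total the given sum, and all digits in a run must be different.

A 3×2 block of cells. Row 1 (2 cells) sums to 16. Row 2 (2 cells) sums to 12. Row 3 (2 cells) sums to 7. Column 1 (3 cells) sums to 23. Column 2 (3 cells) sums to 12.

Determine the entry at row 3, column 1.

16 in 2 cells must be {7,9}; 23 in 3 cells must be {6,8,9}.
The 16 across and the 23 down share only 9, so (1,1) = 9.
(1,2) = 16 − 9 = 7 completes the 16 across.
Given what's placed, (2,1) must be 8 to fit the 12 across and 23 down.
(2,2) = 12 − 8 = 4 completes the 12 across.
(3,1) = 23 − 17 = 6 completes the 23 down.
(3,2) = 7 − 6 = 1 completes the 7 across.

6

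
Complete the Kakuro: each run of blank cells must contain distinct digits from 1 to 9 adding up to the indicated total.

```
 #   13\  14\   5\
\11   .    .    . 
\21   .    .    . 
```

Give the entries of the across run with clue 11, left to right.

4 6 1

The 21 across and the 5 down share only 4, so R2C3 = 4.
R1C3 = 5 − 4 = 1 completes the 5 down.
Nothing is forced directly, so branch on R1C2, whose candidates are 6 or 8. If R1C2 = 8: then R1C1 would have to be in {2} for the 11 across but in {4,5,6,7,8,9} for the 13 down — contradiction. So R1C2 = 6.
R1C1 = 11 − 7 = 4 completes the 11 across.
R2C1 = 13 − 4 = 9 completes the 13 down.
R2C2 = 21 − 13 = 8 completes the 21 across.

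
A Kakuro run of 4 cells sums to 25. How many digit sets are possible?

4 distinct digits from 1–9 sum between 10 and 30.
Enumerating: {1,7,8,9}, {2,6,8,9}, {3,5,8,9}, {3,6,7,9}, {4,5,7,9}, {4,6,7,8}.

6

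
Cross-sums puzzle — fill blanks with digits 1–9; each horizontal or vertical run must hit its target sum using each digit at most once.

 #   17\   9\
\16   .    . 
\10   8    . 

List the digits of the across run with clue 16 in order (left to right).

9 7

16 in 2 cells must be {7,9}; 17 in 2 cells must be {8,9}.
R1C1 = 17 − 8 = 9 completes the 17 down.
R1C2 = 16 − 9 = 7 completes the 16 across.
R2C2 = 10 − 8 = 2 completes the 10 across.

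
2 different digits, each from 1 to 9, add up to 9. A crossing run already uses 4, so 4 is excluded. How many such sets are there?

2 distinct digits from 1–9 sum between 3 and 17.
Dropping sets that contain 4.
Enumerating: {1,8}, {2,7}, {3,6}.

3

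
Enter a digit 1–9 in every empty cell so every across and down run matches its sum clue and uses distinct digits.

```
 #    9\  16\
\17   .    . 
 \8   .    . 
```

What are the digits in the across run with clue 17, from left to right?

8 9

17 in 2 cells must be {8,9}; 16 in 2 cells must be {7,9}.
The 17 across and the 9 down share only 8, so R1C1 = 8.
R1C2 = 17 − 8 = 9 completes the 17 across.
R2C1 = 9 − 8 = 1 completes the 9 down.
R2C2 = 8 − 1 = 7 completes the 8 across.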